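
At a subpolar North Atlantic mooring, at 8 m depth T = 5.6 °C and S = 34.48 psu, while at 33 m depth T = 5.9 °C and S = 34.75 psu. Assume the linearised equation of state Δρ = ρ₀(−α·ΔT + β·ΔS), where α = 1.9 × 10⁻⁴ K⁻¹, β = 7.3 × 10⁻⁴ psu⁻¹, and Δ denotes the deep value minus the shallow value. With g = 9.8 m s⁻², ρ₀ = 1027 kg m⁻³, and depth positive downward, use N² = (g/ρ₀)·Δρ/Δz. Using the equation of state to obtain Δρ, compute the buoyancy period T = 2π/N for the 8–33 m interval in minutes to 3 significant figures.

14.1 min

ΔT = +0.3 K, ΔS = +0.27 psu (deep − shallow).
Δρ/ρ₀ = −αΔT + βΔS = -5.70 × 10⁻⁵ + 1.971 × 10⁻⁴ = 1.401 × 10⁻⁴, so Δρ ≈ 0.1439 kg m⁻³.
N² = (g/ρ₀)·Δρ/Δz = g·(Δρ/ρ₀)/Δz = 9.8 × 1.401 × 10⁻⁴ / 25 = 5.4919 × 10⁻⁵ s⁻².
N = √(5.4919 × 10⁻⁵) = 7.4107 × 10⁻³ rad s⁻¹ → T = 2π/N = 847.85 s = 14.131 min ≈ 14.1 min.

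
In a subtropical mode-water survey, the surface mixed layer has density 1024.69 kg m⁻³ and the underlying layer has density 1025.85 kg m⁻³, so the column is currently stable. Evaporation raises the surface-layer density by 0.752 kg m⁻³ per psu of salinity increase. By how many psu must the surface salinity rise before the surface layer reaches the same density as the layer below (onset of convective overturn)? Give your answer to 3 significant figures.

1.54 psu

Density deficit of the surface layer: 1025.85 − 1024.69 = 1.16 kg m⁻³.
Required change = 1.16 / 0.752 = 1.54 psu.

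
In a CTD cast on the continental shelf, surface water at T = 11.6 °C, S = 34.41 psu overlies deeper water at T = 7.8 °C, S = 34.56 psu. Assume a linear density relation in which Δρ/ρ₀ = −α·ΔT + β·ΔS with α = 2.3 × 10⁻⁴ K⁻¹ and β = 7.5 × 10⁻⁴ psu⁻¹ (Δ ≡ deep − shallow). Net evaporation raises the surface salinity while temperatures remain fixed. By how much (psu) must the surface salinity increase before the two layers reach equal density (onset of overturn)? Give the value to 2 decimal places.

1.32 psu

Neutral buoyancy requires −α(T_deep − T_surf) + β(S_deep − S_surf′) = 0.
S_surf′ = S_deep − (α/β)·ΔT = 34.56 − (2.3 × 10⁻⁴/7.5 × 10⁻⁴)·(-3.8) = 35.7253 psu.
Increase required: 35.7253 − 34.41 = 1.3153 psu.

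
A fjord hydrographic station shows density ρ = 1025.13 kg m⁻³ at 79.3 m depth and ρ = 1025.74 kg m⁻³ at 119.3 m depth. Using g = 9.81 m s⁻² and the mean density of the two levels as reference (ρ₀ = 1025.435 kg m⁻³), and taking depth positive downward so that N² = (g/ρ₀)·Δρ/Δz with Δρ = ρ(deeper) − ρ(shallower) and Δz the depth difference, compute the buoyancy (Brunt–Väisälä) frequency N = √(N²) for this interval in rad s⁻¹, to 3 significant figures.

0.0121 rad s⁻¹

Δρ = 1025.74 − 1025.13 = 0.61 kg m⁻³ over Δz = 119.3 − 79.3 = 40 m.
N² = (9.81/1025.435) × (0.61/40) = 1.4589 × 10⁻⁴ s⁻².
N = √(1.4589 × 10⁻⁴) = 0.012078 rad s⁻¹ ≈ 0.0121 rad s⁻¹.
Since Δρ > 0 the layer is stably stratified.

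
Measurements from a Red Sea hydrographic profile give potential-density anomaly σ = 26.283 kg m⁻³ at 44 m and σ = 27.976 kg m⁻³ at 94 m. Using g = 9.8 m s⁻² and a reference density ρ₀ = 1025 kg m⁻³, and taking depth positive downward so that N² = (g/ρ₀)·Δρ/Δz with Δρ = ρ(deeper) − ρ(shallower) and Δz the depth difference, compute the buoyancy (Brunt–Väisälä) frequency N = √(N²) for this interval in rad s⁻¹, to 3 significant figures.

0.0180 rad s⁻¹

Δρ = 1027.976 − 1026.283 = 1.693 kg m⁻³ over Δz = 94 − 44 = 50 m.
N² = (9.8/1025) × (1.693/50) = 3.2373 × 10⁻⁴ s⁻².
N = √(3.2373 × 10⁻⁴) = 0.017992 rad s⁻¹ ≈ 0.0180 rad s⁻¹.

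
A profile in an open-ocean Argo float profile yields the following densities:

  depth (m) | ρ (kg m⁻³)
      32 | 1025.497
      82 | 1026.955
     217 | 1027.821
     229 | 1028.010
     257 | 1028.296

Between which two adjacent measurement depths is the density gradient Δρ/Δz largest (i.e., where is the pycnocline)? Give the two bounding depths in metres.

Compute the density gradient over each adjacent pair:
  32–82 m: Δρ/Δz = 1.458/50 = 0.029 kg m⁻⁴
  82–217 m: Δρ/Δz = 0.866/135 = 6.4 × 10⁻³ kg m⁻⁴
  217–229 m: Δρ/Δz = 0.189/12 = 0.016 kg m⁻⁴
  229–257 m: Δρ/Δz = 0.286/28 = 0.010 kg m⁻⁴
The largest gradient is in the 32–82 m interval — the pycnocline.

32–82 m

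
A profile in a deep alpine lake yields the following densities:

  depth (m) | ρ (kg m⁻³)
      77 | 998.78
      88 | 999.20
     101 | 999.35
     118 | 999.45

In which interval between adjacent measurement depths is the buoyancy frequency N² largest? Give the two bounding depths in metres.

77–88 m

Compute the density gradient over each adjacent pair:
  77–88 m: Δρ/Δz = 0.42/11 = 0.038 kg m⁻⁴
  88–101 m: Δρ/Δz = 0.15/13 = 0.012 kg m⁻⁴
  101–118 m: Δρ/Δz = 0.10/17 = 5.9 × 10⁻³ kg m⁻⁴
The largest gradient is in the 77–88 m interval — the pycnocline.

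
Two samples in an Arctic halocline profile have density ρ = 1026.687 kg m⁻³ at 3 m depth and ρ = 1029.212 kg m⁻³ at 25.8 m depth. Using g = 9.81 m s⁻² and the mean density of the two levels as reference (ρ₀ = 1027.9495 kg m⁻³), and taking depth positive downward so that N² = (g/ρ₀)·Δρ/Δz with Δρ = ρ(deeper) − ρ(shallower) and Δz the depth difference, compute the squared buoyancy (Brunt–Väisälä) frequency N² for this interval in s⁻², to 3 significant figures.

Δρ = 1029.212 − 1026.687 = 2.525 kg m⁻³ over Δz = 25.8 − 3 = 22.8 m.
N² = (9.81/1027.9495) × (2.525/22.8) = 1.0569 × 10⁻³ s⁻² ≈ 1.06 × 10⁻³ s⁻².

1.06 × 10⁻³ s⁻²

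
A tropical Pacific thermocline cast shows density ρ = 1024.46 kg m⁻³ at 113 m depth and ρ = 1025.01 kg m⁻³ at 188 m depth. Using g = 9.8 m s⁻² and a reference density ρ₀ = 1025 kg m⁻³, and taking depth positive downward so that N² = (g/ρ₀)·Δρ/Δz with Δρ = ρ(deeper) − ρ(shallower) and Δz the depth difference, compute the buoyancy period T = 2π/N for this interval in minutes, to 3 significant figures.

Δρ = 1025.01 − 1024.46 = 0.55 kg m⁻³ over Δz = 188 − 113 = 75 m.
N² = (9.8/1025) × (0.55/75) = 7.0114 × 10⁻⁵ s⁻².
N = √(7.0114 × 10⁻⁵) = 8.3734 × 10⁻³ rad s⁻¹, so T = 2π/N = 750.37 s = 12.506 min ≈ 12.5 min.

12.5 min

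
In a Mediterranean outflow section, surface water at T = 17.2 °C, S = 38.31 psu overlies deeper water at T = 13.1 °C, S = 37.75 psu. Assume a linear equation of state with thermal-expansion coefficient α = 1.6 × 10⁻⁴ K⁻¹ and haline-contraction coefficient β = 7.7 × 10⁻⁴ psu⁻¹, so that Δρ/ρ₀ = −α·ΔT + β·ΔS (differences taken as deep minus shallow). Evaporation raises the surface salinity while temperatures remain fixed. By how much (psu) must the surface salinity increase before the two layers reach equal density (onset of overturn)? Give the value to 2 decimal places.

Neutral buoyancy requires −α(T_deep − T_surf) + β(S_deep − S_surf′) = 0.
S_surf′ = S_deep − (α/β)·ΔT = 37.75 − (1.6 × 10⁻⁴/7.7 × 10⁻⁴)·(-4.1) = 38.6019 psu.
Increase required: 38.6019 − 38.31 = 0.2919 psu.

0.29 psu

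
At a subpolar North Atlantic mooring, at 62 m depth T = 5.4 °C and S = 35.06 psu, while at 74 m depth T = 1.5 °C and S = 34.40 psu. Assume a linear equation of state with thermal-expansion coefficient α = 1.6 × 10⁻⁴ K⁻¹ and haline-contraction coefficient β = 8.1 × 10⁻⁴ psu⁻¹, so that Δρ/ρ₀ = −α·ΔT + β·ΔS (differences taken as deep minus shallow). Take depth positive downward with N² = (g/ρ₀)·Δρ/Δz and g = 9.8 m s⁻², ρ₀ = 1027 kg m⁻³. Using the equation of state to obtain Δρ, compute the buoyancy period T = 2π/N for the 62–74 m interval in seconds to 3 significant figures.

735 s

ΔT = -3.9 K, ΔS = -0.66 psu (deep − shallow).
Δρ/ρ₀ = −αΔT + βΔS = 6.24 × 10⁻⁴ − 5.346 × 10⁻⁴ = 8.94 × 10⁻⁵, so Δρ ≈ 0.09181 kg m⁻³.
N² = (g/ρ₀)·Δρ/Δz = g·(Δρ/ρ₀)/Δz = 9.8 × 8.94 × 10⁻⁵ / 12 = 7.3010 × 10⁻⁵ s⁻².
N = √(7.3010 × 10⁻⁵) = 8.5446 × 10⁻³ rad s⁻¹ → T = 2π/N = 735.34 s ≈ 735 s.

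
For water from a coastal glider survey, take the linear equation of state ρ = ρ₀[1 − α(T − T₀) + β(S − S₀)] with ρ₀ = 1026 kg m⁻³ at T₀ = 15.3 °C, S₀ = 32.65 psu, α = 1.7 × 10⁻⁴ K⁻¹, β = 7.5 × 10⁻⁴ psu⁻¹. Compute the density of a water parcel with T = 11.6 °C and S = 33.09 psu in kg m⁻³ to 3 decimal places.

1026.984 kg m⁻³

T − T₀ = -3.7 K, S − S₀ = +0.44 psu.
Bracket = 1 − α·(-3.7) + β·(+0.44) = 1 + (9.59 × 10⁻⁴) = 1.0009590.
ρ = 1026 × 1.0009590 = 1026.984 kg m⁻³.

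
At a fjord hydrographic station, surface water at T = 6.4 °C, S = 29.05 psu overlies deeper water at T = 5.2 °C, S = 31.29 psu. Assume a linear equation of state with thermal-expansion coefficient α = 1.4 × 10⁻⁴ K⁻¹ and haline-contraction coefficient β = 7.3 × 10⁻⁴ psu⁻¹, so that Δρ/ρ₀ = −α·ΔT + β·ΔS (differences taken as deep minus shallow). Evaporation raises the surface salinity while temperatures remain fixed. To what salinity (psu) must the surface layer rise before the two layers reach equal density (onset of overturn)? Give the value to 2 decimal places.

Neutral buoyancy requires −α(T_deep − T_surf) + β(S_deep − S_surf′) = 0.
S_surf′ = S_deep − (α/β)·ΔT = 31.29 − (1.4 × 10⁻⁴/7.3 × 10⁻⁴)·(-1.2) = 31.5201 psu.
Increase required: 31.5201 − 29.05 = 2.4701 psu.

31.52 psu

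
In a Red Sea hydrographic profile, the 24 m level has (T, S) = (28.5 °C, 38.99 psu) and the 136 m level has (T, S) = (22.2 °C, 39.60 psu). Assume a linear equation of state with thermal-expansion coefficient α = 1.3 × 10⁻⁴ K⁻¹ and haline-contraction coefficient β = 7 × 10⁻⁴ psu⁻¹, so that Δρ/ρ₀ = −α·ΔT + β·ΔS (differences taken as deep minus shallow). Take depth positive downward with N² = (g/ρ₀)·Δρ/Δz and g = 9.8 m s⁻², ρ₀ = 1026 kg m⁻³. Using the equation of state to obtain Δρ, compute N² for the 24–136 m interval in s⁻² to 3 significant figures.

ΔT = -6.3 K, ΔS = +0.61 psu (deep − shallow).
Δρ/ρ₀ = −αΔT + βΔS = 8.19 × 10⁻⁴ + 4.27 × 10⁻⁴ = 1.246 × 10⁻³, so Δρ ≈ 1.278 kg m⁻³.
N² = (g/ρ₀)·Δρ/Δz = g·(Δρ/ρ₀)/Δz = 9.8 × 1.246 × 10⁻³ / 112 = 1.0903 × 10⁻⁴ s⁻² ≈ 1.09 × 10⁻⁴ s⁻².

1.09 × 10⁻⁴ s⁻²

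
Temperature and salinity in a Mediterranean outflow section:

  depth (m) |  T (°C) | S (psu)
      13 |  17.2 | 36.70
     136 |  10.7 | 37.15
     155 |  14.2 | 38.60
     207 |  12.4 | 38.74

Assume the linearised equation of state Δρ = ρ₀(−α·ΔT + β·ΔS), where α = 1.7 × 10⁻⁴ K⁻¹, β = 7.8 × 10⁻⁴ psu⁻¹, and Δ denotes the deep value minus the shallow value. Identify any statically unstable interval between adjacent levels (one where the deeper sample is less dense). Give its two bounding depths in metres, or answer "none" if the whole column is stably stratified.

none

Evaluate Δρ/ρ₀ = −αΔT + βΔS across each adjacent pair:
  13–136 m: −αΔT+βΔS = −(1.7 × 10⁻⁴)(-6.5)+(7.8 × 10⁻⁴)(+0.45) = 1.5 × 10⁻³ → stable
  136–155 m: −αΔT+βΔS = −(1.7 × 10⁻⁴)(+3.5)+(7.8 × 10⁻⁴)(+1.45) = 5.4 × 10⁻⁴ → stable
  155–207 m: −αΔT+βΔS = −(1.7 × 10⁻⁴)(-1.8)+(7.8 × 10⁻⁴)(+0.14) = 4.2 × 10⁻⁴ → stable
Every interval has Δρ > 0: the column is stably stratified throughout.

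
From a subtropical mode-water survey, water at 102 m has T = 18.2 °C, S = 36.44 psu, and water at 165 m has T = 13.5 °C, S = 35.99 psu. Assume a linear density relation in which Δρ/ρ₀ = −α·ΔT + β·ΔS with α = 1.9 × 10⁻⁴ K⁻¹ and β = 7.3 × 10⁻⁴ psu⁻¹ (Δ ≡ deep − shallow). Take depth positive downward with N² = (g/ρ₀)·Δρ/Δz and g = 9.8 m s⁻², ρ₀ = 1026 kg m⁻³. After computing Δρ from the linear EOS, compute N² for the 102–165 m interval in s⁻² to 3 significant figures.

8.78 × 10⁻⁵ s⁻²

ΔT = -4.7 K, ΔS = -0.45 psu (deep − shallow).
Δρ/ρ₀ = −αΔT + βΔS = 8.93 × 10⁻⁴ − 3.285 × 10⁻⁴ = 5.645 × 10⁻⁴, so Δρ ≈ 0.5792 kg m⁻³.
N² = (g/ρ₀)·Δρ/Δz = g·(Δρ/ρ₀)/Δz = 9.8 × 5.645 × 10⁻⁴ / 63 = 8.7811 × 10⁻⁵ s⁻² ≈ 8.78 × 10⁻⁵ s⁻².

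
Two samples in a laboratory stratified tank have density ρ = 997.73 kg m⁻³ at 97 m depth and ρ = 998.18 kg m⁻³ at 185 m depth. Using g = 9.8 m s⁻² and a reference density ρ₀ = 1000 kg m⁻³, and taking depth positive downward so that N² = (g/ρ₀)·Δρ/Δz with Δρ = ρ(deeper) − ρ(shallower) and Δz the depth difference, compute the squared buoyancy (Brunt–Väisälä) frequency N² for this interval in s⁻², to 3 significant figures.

Δρ = 998.18 − 997.73 = 0.45 kg m⁻³ over Δz = 185 − 97 = 88 m.
N² = (9.8/1000) × (0.45/88) = 5.0114 × 10⁻⁵ s⁻² ≈ 5.01 × 10⁻⁵ s⁻².

5.01 × 10⁻⁵ s⁻²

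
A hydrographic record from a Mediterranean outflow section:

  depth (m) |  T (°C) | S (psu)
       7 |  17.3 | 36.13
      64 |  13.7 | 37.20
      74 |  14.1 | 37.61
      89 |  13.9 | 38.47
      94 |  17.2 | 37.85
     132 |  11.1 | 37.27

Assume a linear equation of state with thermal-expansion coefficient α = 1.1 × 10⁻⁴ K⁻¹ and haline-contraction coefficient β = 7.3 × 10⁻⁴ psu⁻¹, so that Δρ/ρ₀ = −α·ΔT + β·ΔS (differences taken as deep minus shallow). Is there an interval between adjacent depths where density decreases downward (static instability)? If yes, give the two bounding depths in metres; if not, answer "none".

89–94 m

Evaluate Δρ/ρ₀ = −αΔT + βΔS across each adjacent pair:
  7–64 m: −αΔT+βΔS = −(1.1 × 10⁻⁴)(-3.6)+(7.3 × 10⁻⁴)(+1.07) = 1.2 × 10⁻³ → stable
  64–74 m: −αΔT+βΔS = −(1.1 × 10⁻⁴)(+0.4)+(7.3 × 10⁻⁴)(+0.41) = 2.6 × 10⁻⁴ → stable
  74–89 m: −αΔT+βΔS = −(1.1 × 10⁻⁴)(-0.2)+(7.3 × 10⁻⁴)(+0.86) = 6.5 × 10⁻⁴ → stable
  89–94 m: −αΔT+βΔS = −(1.1 × 10⁻⁴)(+3.3)+(7.3 × 10⁻⁴)(-0.62) = -8.2 × 10⁻⁴ → UNSTABLE
  94–132 m: −αΔT+βΔS = −(1.1 × 10⁻⁴)(-6.1)+(7.3 × 10⁻⁴)(-0.58) = 2.5 × 10⁻⁴ → stable
The 89–94 m interval has Δρ < 0: lighter water underlies denser water.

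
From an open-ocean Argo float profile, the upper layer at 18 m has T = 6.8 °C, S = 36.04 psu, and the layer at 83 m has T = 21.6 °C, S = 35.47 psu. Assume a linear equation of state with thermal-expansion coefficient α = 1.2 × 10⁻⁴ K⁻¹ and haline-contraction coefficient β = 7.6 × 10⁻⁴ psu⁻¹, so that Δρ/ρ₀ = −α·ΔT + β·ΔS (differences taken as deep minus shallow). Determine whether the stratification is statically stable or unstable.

ΔT = 21.6 − 6.8 = +14.8 K and ΔS = 35.47 − 36.04 = -0.57 psu (deep − shallow).
−αΔT = -1.776 × 10⁻³; βΔS = -4.332 × 10⁻⁴; sum Δρ/ρ₀ = -2.2092 × 10⁻³.
Δρ/ρ₀ < 0, so Δρ < 0: deeper water is lighter → statically unstable; the column would overturn.

unstable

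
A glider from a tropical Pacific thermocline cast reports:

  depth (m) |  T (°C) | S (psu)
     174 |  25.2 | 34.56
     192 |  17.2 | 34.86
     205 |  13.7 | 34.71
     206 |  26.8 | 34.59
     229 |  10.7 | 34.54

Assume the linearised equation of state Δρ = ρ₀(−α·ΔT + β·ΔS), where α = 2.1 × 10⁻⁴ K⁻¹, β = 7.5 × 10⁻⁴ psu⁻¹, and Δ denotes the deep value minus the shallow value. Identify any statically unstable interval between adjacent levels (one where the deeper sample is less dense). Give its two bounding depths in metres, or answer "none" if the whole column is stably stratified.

Evaluate Δρ/ρ₀ = −αΔT + βΔS across each adjacent pair:
  174–192 m: −αΔT+βΔS = −(2.1 × 10⁻⁴)(-8.0)+(7.5 × 10⁻⁴)(+0.30) = 1.9 × 10⁻³ → stable
  192–205 m: −αΔT+βΔS = −(2.1 × 10⁻⁴)(-3.5)+(7.5 × 10⁻⁴)(-0.15) = 6.2 × 10⁻⁴ → stable
  205–206 m: −αΔT+βΔS = −(2.1 × 10⁻⁴)(+13.1)+(7.5 × 10⁻⁴)(-0.12) = -2.8 × 10⁻³ → UNSTABLE
  206–229 m: −αΔT+βΔS = −(2.1 × 10⁻⁴)(-16.1)+(7.5 × 10⁻⁴)(-0.05) = 3.3 × 10⁻³ → stable
The 205–206 m interval has Δρ < 0: lighter water underlies denser water.

205–206 m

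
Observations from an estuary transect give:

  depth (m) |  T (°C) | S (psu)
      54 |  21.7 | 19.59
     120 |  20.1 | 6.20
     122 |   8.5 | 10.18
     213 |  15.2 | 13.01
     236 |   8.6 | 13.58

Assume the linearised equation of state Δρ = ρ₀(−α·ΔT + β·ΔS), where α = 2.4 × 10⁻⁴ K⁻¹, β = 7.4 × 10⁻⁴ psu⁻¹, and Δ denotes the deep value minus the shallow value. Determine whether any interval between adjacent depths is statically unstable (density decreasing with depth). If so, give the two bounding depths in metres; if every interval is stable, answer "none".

Evaluate Δρ/ρ₀ = −αΔT + βΔS across each adjacent pair:
  54–120 m: −αΔT+βΔS = −(2.4 × 10⁻⁴)(-1.6)+(7.4 × 10⁻⁴)(-13.39) = -9.5 × 10⁻³ → UNSTABLE
  120–122 m: −αΔT+βΔS = −(2.4 × 10⁻⁴)(-11.6)+(7.4 × 10⁻⁴)(+3.98) = 5.7 × 10⁻³ → stable
  122–213 m: −αΔT+βΔS = −(2.4 × 10⁻⁴)(+6.7)+(7.4 × 10⁻⁴)(+2.83) = 4.9 × 10⁻⁴ → stable
  213–236 m: −αΔT+βΔS = −(2.4 × 10⁻⁴)(-6.6)+(7.4 × 10⁻⁴)(+0.57) = 2.0 × 10⁻³ → stable
The 54–120 m interval has Δρ < 0: lighter water underlies denser water.

54–120 m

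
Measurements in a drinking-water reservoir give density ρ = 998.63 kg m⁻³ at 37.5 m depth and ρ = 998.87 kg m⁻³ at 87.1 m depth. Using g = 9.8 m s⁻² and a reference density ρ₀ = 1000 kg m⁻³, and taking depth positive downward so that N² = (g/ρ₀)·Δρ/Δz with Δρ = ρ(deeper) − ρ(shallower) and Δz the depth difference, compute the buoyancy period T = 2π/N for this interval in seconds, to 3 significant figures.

912 s

Δρ = 998.87 − 998.63 = 0.24 kg m⁻³ over Δz = 87.1 − 37.5 = 49.6 m.
N² = (9.8/1000) × (0.24/49.6) = 4.7419 × 10⁻⁵ s⁻².
N = √(4.7419 × 10⁻⁵) = 6.8861 × 10⁻³ rad s⁻¹, so T = 2π/N = 912.44 s ≈ 912 s.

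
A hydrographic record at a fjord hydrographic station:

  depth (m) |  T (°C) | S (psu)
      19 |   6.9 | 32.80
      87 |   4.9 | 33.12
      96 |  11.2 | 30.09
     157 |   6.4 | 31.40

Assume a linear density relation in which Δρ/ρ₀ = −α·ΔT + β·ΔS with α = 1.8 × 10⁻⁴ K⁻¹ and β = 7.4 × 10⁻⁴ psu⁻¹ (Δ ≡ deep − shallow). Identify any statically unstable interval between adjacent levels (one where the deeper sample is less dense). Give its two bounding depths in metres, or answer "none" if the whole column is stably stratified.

87–96 m

Evaluate Δρ/ρ₀ = −αΔT + βΔS across each adjacent pair:
  19–87 m: −αΔT+βΔS = −(1.8 × 10⁻⁴)(-2.0)+(7.4 × 10⁻⁴)(+0.32) = 6.0 × 10⁻⁴ → stable
  87–96 m: −αΔT+βΔS = −(1.8 × 10⁻⁴)(+6.3)+(7.4 × 10⁻⁴)(-3.03) = -3.4 × 10⁻³ → UNSTABLE
  96–157 m: −αΔT+βΔS = −(1.8 × 10⁻⁴)(-4.8)+(7.4 × 10⁻⁴)(+1.31) = 1.8 × 10⁻³ → stable
The 87–96 m interval has Δρ < 0: lighter water underlies denser water.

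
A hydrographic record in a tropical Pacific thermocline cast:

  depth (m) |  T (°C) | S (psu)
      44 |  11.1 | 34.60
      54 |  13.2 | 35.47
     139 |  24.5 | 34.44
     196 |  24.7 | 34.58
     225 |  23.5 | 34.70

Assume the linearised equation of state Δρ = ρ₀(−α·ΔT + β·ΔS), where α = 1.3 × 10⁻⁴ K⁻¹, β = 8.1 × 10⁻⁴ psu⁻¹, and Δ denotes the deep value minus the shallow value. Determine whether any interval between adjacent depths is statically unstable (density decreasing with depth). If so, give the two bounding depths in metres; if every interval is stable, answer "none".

Evaluate Δρ/ρ₀ = −αΔT + βΔS across each adjacent pair:
  44–54 m: −αΔT+βΔS = −(1.3 × 10⁻⁴)(+2.1)+(8.1 × 10⁻⁴)(+0.87) = 4.3 × 10⁻⁴ → stable
  54–139 m: −αΔT+βΔS = −(1.3 × 10⁻⁴)(+11.3)+(8.1 × 10⁻⁴)(-1.03) = -2.3 × 10⁻³ → UNSTABLE
  139–196 m: −αΔT+βΔS = −(1.3 × 10⁻⁴)(+0.2)+(8.1 × 10⁻⁴)(+0.14) = 8.7 × 10⁻⁵ → stable
  196–225 m: −αΔT+βΔS = −(1.3 × 10⁻⁴)(-1.2)+(8.1 × 10⁻⁴)(+0.12) = 2.5 × 10⁻⁴ → stable
The 54–139 m interval has Δρ < 0: lighter water underlies denser water.

54–139 m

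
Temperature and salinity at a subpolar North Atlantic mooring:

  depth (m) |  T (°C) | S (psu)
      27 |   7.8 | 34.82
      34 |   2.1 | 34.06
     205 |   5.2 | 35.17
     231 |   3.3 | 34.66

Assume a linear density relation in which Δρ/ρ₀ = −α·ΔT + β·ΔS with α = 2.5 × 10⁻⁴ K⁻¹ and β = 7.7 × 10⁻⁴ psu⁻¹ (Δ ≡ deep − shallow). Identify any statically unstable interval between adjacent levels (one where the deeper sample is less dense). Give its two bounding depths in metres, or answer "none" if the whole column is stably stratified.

Evaluate Δρ/ρ₀ = −αΔT + βΔS across each adjacent pair:
  27–34 m: −αΔT+βΔS = −(2.5 × 10⁻⁴)(-5.7)+(7.7 × 10⁻⁴)(-0.76) = 8.4 × 10⁻⁴ → stable
  34–205 m: −αΔT+βΔS = −(2.5 × 10⁻⁴)(+3.1)+(7.7 × 10⁻⁴)(+1.11) = 8.0 × 10⁻⁵ → stable
  205–231 m: −αΔT+βΔS = −(2.5 × 10⁻⁴)(-1.9)+(7.7 × 10⁻⁴)(-0.51) = 8.2 × 10⁻⁵ → stable
Every interval has Δρ > 0: the column is stably stratified throughout.

none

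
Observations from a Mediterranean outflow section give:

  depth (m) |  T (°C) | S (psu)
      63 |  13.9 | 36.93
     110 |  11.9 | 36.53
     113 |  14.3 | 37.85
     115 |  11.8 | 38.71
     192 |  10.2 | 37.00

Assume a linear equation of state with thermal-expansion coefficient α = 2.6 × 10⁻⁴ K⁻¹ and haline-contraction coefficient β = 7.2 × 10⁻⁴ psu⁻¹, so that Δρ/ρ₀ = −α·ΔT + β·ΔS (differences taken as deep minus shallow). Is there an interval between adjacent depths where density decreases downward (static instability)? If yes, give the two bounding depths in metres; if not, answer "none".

115–192 m

Evaluate Δρ/ρ₀ = −αΔT + βΔS across each adjacent pair:
  63–110 m: −αΔT+βΔS = −(2.6 × 10⁻⁴)(-2.0)+(7.2 × 10⁻⁴)(-0.40) = 2.3 × 10⁻⁴ → stable
  110–113 m: −αΔT+βΔS = −(2.6 × 10⁻⁴)(+2.4)+(7.2 × 10⁻⁴)(+1.32) = 3.3 × 10⁻⁴ → stable
  113–115 m: −αΔT+βΔS = −(2.6 × 10⁻⁴)(-2.5)+(7.2 × 10⁻⁴)(+0.86) = 1.3 × 10⁻³ → stable
  115–192 m: −αΔT+βΔS = −(2.6 × 10⁻⁴)(-1.6)+(7.2 × 10⁻⁴)(-1.71) = -8.2 × 10⁻⁴ → UNSTABLE
The 115–192 m interval has Δρ < 0: lighter water underlies denser water.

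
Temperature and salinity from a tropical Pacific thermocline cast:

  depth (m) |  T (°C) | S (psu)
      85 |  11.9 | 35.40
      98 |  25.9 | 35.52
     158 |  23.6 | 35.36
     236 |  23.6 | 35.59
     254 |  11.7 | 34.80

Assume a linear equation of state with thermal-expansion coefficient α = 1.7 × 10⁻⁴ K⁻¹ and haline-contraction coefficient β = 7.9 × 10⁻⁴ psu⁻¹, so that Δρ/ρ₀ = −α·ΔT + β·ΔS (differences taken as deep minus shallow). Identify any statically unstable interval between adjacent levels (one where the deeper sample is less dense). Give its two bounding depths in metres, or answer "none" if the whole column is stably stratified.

85–98 m

Evaluate Δρ/ρ₀ = −αΔT + βΔS across each adjacent pair:
  85–98 m: −αΔT+βΔS = −(1.7 × 10⁻⁴)(+14.0)+(7.9 × 10⁻⁴)(+0.12) = -2.3 × 10⁻³ → UNSTABLE
  98–158 m: −αΔT+βΔS = −(1.7 × 10⁻⁴)(-2.3)+(7.9 × 10⁻⁴)(-0.16) = 2.6 × 10⁻⁴ → stable
  158–236 m: −αΔT+βΔS = −(1.7 × 10⁻⁴)(+0.0)+(7.9 × 10⁻⁴)(+0.23) = 1.8 × 10⁻⁴ → stable
  236–254 m: −αΔT+βΔS = −(1.7 × 10⁻⁴)(-11.9)+(7.9 × 10⁻⁴)(-0.79) = 1.4 × 10⁻³ → stable
The 85–98 m interval has Δρ < 0: lighter water underlies denser water.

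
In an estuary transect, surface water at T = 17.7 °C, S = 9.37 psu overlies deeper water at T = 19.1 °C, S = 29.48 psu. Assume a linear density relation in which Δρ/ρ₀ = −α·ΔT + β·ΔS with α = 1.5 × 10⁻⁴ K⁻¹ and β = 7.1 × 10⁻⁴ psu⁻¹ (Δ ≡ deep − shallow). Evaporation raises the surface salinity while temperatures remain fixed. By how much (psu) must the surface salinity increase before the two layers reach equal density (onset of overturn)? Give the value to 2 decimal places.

Neutral buoyancy requires −α(T_deep − T_surf) + β(S_deep − S_surf′) = 0.
S_surf′ = S_deep − (α/β)·ΔT = 29.48 − (1.5 × 10⁻⁴/7.1 × 10⁻⁴)·(+1.4) = 29.1842 psu.
Increase required: 29.1842 − 9.37 = 19.8142 psu.

19.81 psu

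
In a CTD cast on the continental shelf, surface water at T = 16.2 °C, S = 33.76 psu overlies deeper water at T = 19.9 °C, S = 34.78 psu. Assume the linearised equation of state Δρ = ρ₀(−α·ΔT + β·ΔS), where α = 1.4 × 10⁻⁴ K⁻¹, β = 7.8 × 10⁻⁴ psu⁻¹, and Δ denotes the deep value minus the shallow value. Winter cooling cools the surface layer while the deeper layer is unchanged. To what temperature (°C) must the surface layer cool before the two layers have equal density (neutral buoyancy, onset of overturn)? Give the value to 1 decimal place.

14.2 °C

Neutral buoyancy requires Δρ = 0, i.e. −α(T_deep − T_surf′) + β(S_deep − S_surf) = 0.
T_surf′ = T_deep − (β/α)·ΔS = 19.9 − (7.8 × 10⁻⁴/1.4 × 10⁻⁴)·(+1.02) = 14.217 °C.
Cooling required: 16.2 − (14.217) = 1.983 °C.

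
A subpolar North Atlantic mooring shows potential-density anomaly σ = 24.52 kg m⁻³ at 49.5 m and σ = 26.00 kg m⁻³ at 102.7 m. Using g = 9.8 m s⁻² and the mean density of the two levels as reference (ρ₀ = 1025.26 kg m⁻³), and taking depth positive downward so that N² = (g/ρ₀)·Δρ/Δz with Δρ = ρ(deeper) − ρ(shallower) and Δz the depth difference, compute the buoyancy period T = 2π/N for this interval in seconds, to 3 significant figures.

385 s

Δρ = 1026.00 − 1024.52 = 1.48 kg m⁻³ over Δz = 102.7 − 49.5 = 53.2 m.
N² = (9.8/1025.26) × (1.48/53.2) = 2.6591 × 10⁻⁴ s⁻².
N = √(2.6591 × 10⁻⁴) = 0.016307 rad s⁻¹, so T = 2π/N = 385.31 s ≈ 385 s.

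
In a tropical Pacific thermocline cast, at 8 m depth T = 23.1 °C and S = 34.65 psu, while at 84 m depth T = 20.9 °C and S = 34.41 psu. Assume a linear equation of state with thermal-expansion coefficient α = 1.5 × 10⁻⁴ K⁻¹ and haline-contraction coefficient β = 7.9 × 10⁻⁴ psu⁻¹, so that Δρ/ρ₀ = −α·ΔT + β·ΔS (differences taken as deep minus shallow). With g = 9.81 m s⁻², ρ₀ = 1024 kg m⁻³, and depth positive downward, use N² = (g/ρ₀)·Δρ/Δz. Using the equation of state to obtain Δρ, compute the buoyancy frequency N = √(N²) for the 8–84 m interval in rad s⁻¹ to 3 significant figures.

ΔT = -2.2 K, ΔS = -0.24 psu (deep − shallow).
Δρ/ρ₀ = −αΔT + βΔS = 3.30 × 10⁻⁴ − 1.896 × 10⁻⁴ = 1.404 × 10⁻⁴, so Δρ ≈ 0.1438 kg m⁻³.
N² = (g/ρ₀)·Δρ/Δz = g·(Δρ/ρ₀)/Δz = 9.81 × 1.404 × 10⁻⁴ / 76 = 1.8123 × 10⁻⁵ s⁻².
N = √(1.8123 × 10⁻⁵) = 4.2571 × 10⁻³ rad s⁻¹ ≈ 4.26 × 10⁻³ rad s⁻¹.

4.26 × 10⁻³ rad s⁻¹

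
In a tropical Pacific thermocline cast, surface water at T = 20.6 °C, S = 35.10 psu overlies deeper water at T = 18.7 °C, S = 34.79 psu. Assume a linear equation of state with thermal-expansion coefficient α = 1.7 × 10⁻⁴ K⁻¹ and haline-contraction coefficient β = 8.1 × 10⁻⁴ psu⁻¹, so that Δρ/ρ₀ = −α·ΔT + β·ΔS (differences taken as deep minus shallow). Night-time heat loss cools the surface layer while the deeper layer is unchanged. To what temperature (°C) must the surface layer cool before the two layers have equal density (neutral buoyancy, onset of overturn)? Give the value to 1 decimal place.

20.2 °C

Neutral buoyancy requires Δρ = 0, i.e. −α(T_deep − T_surf′) + β(S_deep − S_surf) = 0.
T_surf′ = T_deep − (β/α)·ΔS = 18.7 − (8.1 × 10⁻⁴/1.7 × 10⁻⁴)·(-0.31) = 20.177 °C.
Cooling required: 20.6 − (20.177) = 0.423 °C.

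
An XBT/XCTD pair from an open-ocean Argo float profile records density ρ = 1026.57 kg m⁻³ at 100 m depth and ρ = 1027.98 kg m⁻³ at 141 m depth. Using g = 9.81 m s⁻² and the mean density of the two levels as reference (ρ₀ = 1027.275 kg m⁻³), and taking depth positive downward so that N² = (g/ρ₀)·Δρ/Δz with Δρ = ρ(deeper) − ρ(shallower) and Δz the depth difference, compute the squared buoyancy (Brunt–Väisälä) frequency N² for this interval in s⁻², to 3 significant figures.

3.28 × 10⁻⁴ s⁻²

Δρ = 1027.98 − 1026.57 = 1.41 kg m⁻³ over Δz = 141 − 100 = 41 m.
N² = (9.81/1027.275) × (1.41/41) = 3.2841 × 10⁻⁴ s⁻² ≈ 3.28 × 10⁻⁴ s⁻².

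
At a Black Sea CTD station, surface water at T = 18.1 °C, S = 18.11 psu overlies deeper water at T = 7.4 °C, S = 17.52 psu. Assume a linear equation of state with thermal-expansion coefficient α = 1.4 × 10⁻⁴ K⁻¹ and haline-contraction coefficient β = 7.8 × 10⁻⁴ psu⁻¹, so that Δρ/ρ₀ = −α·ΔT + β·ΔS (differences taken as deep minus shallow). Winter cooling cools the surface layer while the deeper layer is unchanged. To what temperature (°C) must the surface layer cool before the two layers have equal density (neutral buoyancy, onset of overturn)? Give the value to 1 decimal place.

10.7 °C

Neutral buoyancy requires Δρ = 0, i.e. −α(T_deep − T_surf′) + β(S_deep − S_surf) = 0.
T_surf′ = T_deep − (β/α)·ΔS = 7.4 − (7.8 × 10⁻⁴/1.4 × 10⁻⁴)·(-0.59) = 10.687 °C.
Cooling required: 18.1 − (10.687) = 7.413 °C.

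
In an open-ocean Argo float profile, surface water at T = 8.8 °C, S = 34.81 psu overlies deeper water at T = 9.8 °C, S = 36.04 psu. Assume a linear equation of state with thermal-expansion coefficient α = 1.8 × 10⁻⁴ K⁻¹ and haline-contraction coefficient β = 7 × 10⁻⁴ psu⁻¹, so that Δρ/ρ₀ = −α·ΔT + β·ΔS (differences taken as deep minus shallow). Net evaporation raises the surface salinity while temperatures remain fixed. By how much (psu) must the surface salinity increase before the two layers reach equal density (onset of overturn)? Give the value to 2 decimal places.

Neutral buoyancy requires −α(T_deep − T_surf) + β(S_deep − S_surf′) = 0.
S_surf′ = S_deep − (α/β)·ΔT = 36.04 − (1.8 × 10⁻⁴/7 × 10⁻⁴)·(+1.0) = 35.7829 psu.
Increase required: 35.7829 − 34.81 = 0.9729 psu.

0.97 psu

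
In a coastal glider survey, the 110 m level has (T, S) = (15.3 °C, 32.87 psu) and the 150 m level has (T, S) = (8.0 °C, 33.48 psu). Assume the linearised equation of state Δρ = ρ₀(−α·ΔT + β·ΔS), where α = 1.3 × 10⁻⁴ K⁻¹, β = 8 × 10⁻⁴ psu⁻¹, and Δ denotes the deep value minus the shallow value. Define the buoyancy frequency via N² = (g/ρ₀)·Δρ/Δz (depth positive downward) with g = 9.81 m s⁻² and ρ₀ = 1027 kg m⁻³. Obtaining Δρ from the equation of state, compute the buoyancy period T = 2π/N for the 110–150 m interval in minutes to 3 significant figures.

5.58 min

ΔT = -7.3 K, ΔS = +0.61 psu (deep − shallow).
Δρ/ρ₀ = −αΔT + βΔS = 9.49 × 10⁻⁴ + 4.88 × 10⁻⁴ = 1.437 × 10⁻³, so Δρ ≈ 1.476 kg m⁻³.
N² = (g/ρ₀)·Δρ/Δz = g·(Δρ/ρ₀)/Δz = 9.81 × 1.437 × 10⁻³ / 40 = 3.5242 × 10⁻⁴ s⁻².
N = √(3.5242 × 10⁻⁴) = 0.018773 rad s⁻¹ → T = 2π/N = 334.69 s = 5.5782 min ≈ 5.58 min.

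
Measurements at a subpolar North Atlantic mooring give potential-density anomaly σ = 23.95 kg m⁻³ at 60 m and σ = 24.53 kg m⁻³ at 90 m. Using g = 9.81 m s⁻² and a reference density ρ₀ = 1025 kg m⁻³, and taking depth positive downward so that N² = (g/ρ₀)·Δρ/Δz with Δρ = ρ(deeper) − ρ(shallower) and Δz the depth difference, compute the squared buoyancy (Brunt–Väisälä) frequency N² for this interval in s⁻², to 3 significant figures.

1.85 × 10⁻⁴ s⁻²

Δρ = 1024.53 − 1023.95 = 0.58 kg m⁻³ over Δz = 90 − 60 = 30 m.
N² = (9.81/1025) × (0.58/30) = 1.8503 × 10⁻⁴ s⁻² ≈ 1.85 × 10⁻⁴ s⁻².
Since Δρ > 0 the layer is stably stratified.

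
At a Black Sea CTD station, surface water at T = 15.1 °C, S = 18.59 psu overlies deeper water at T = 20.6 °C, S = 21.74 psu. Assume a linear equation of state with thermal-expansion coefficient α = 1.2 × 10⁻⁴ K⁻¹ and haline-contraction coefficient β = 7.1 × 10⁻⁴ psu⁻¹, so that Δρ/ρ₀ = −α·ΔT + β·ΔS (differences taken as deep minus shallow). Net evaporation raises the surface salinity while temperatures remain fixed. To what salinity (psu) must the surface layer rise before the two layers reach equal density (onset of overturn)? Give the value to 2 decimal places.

Neutral buoyancy requires −α(T_deep − T_surf) + β(S_deep − S_surf′) = 0.
S_surf′ = S_deep − (α/β)·ΔT = 21.74 − (1.2 × 10⁻⁴/7.1 × 10⁻⁴)·(+5.5) = 20.8104 psu.
Increase required: 20.8104 − 18.59 = 2.2204 psu.

20.81 psu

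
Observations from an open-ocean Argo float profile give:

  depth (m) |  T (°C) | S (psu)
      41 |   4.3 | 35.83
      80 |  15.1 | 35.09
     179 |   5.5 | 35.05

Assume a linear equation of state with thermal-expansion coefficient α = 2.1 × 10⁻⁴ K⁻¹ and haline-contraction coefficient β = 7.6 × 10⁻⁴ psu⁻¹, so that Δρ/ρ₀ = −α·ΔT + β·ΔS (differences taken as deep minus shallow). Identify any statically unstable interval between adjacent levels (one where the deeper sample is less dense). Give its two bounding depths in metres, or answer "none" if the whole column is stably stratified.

41–80 m

Evaluate Δρ/ρ₀ = −αΔT + βΔS across each adjacent pair:
  41–80 m: −αΔT+βΔS = −(2.1 × 10⁻⁴)(+10.8)+(7.6 × 10⁻⁴)(-0.74) = -2.8 × 10⁻³ → UNSTABLE
  80–179 m: −αΔT+βΔS = −(2.1 × 10⁻⁴)(-9.6)+(7.6 × 10⁻⁴)(-0.04) = 2.0 × 10⁻³ → stable
The 41–80 m interval has Δρ < 0: lighter water underlies denser water.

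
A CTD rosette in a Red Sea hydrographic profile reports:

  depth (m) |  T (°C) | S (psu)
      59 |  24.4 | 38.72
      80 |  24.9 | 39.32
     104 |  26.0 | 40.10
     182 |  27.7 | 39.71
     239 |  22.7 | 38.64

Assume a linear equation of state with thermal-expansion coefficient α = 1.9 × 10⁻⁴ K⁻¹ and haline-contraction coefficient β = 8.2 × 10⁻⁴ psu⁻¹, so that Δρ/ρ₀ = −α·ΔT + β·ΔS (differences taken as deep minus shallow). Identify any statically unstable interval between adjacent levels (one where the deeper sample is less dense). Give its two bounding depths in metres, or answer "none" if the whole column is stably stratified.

Evaluate Δρ/ρ₀ = −αΔT + βΔS across each adjacent pair:
  59–80 m: −αΔT+βΔS = −(1.9 × 10⁻⁴)(+0.5)+(8.2 × 10⁻⁴)(+0.60) = 4.0 × 10⁻⁴ → stable
  80–104 m: −αΔT+βΔS = −(1.9 × 10⁻⁴)(+1.1)+(8.2 × 10⁻⁴)(+0.78) = 4.3 × 10⁻⁴ → stable
  104–182 m: −αΔT+βΔS = −(1.9 × 10⁻⁴)(+1.7)+(8.2 × 10⁻⁴)(-0.39) = -6.4 × 10⁻⁴ → UNSTABLE
  182–239 m: −αΔT+βΔS = −(1.9 × 10⁻⁴)(-5.0)+(8.2 × 10⁻⁴)(-1.07) = 7.3 × 10⁻⁵ → stable
The 104–182 m interval has Δρ < 0: lighter water underlies denser water.

104–182 m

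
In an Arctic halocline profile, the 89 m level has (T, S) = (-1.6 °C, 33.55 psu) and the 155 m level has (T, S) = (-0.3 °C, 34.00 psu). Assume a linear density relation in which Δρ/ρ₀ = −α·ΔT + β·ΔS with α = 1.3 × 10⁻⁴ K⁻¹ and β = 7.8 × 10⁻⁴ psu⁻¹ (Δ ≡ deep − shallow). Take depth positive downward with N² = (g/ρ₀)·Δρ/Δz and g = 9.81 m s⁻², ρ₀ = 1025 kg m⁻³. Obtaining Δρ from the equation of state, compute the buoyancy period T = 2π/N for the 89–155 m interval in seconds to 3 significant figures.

ΔT = +1.3 K, ΔS = +0.45 psu (deep − shallow).
Δρ/ρ₀ = −αΔT + βΔS = -1.69 × 10⁻⁴ + 3.51 × 10⁻⁴ = 1.82 × 10⁻⁴, so Δρ ≈ 0.1866 kg m⁻³.
N² = (g/ρ₀)·Δρ/Δz = g·(Δρ/ρ₀)/Δz = 9.81 × 1.82 × 10⁻⁴ / 66 = 2.7052 × 10⁻⁵ s⁻².
N = √(2.7052 × 10⁻⁵) = 5.2012 × 10⁻³ rad s⁻¹ → T = 2π/N = 1.2080 × 10³ s ≈ 1.21 × 10³ s.

1.21 × 10³ s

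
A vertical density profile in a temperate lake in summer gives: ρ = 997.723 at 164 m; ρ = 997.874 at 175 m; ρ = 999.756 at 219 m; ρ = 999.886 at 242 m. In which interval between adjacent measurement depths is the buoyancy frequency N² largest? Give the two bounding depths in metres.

Compute the density gradient over each adjacent pair:
  164–175 m: Δρ/Δz = 0.151/11 = 0.014 kg m⁻⁴
  175–219 m: Δρ/Δz = 1.882/44 = 0.043 kg m⁻⁴
  219–242 m: Δρ/Δz = 0.130/23 = 5.7 × 10⁻³ kg m⁻⁴
The largest gradient is in the 175–219 m interval — the pycnocline.

175–219 m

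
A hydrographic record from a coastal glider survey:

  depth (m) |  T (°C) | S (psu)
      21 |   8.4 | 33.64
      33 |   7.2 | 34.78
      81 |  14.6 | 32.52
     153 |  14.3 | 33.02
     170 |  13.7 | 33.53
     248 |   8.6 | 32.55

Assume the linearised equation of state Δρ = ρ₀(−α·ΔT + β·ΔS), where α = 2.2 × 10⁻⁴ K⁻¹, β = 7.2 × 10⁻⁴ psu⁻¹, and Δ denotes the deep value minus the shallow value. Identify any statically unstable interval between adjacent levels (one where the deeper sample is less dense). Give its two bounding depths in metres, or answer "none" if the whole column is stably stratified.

Evaluate Δρ/ρ₀ = −αΔT + βΔS across each adjacent pair:
  21–33 m: −αΔT+βΔS = −(2.2 × 10⁻⁴)(-1.2)+(7.2 × 10⁻⁴)(+1.14) = 1.1 × 10⁻³ → stable
  33–81 m: −αΔT+βΔS = −(2.2 × 10⁻⁴)(+7.4)+(7.2 × 10⁻⁴)(-2.26) = -3.3 × 10⁻³ → UNSTABLE
  81–153 m: −αΔT+βΔS = −(2.2 × 10⁻⁴)(-0.3)+(7.2 × 10⁻⁴)(+0.50) = 4.3 × 10⁻⁴ → stable
  153–170 m: −αΔT+βΔS = −(2.2 × 10⁻⁴)(-0.6)+(7.2 × 10⁻⁴)(+0.51) = 5.0 × 10⁻⁴ → stable
  170–248 m: −αΔT+βΔS = −(2.2 × 10⁻⁴)(-5.1)+(7.2 × 10⁻⁴)(-0.98) = 4.2 × 10⁻⁴ → stable
The 33–81 m interval has Δρ < 0: lighter water underlies denser water.

33–81 m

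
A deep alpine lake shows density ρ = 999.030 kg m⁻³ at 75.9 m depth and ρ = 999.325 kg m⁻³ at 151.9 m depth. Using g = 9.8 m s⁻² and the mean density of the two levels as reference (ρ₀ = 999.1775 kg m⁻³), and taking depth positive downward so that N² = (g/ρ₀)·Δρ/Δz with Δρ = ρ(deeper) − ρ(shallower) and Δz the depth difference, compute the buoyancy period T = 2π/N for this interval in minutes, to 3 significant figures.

17.0 min

Δρ = 999.325 − 999.030 = 0.295 kg m⁻³ over Δz = 151.9 − 75.9 = 76 m.
N² = (9.8/999.1775) × (0.295/76) = 3.8071 × 10⁻⁵ s⁻².
N = √(3.8071 × 10⁻⁵) = 6.1702 × 10⁻³ rad s⁻¹, so T = 2π/N = 1.0183 × 10³ s = 16.972 min ≈ 17.0 min.
Since Δρ > 0 the layer is stably stratified.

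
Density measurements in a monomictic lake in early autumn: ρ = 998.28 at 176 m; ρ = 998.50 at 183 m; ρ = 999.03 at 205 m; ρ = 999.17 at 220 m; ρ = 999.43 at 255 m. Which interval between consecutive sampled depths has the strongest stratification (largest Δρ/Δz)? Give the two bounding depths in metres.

Compute the density gradient over each adjacent pair:
  176–183 m: Δρ/Δz = 0.22/7 = 0.031 kg m⁻⁴
  183–205 m: Δρ/Δz = 0.53/22 = 0.024 kg m⁻⁴
  205–220 m: Δρ/Δz = 0.14/15 = 9.3 × 10⁻³ kg m⁻⁴
  220–255 m: Δρ/Δz = 0.26/35 = 7.4 × 10⁻³ kg m⁻⁴
The largest gradient is in the 176–183 m interval — the pycnocline.

176–183 m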